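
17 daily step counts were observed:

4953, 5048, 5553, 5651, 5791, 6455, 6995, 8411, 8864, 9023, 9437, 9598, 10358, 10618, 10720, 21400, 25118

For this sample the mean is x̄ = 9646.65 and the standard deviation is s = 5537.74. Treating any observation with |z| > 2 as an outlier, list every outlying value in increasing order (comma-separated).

21400, 25118

Cutoffs at x̄ ± 2s: 9646.65 ± 2·5537.74 = [-1428.83, 20722.13].
21400: z = 2.12, |z| > 2 → outlier.
25118: z = 2.79, |z| > 2 → outlier.
Every other value lies within [-1428.83, 20722.13].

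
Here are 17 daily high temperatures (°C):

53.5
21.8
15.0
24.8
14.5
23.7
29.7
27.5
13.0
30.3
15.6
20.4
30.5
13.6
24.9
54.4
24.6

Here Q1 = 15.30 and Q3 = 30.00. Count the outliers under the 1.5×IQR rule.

IQR = 14.70; fences at 15.30 − 22.05 = -6.75 and 30.00 + 22.05 = 52.05.
Outside the cutoffs: 53.5, 54.4.

2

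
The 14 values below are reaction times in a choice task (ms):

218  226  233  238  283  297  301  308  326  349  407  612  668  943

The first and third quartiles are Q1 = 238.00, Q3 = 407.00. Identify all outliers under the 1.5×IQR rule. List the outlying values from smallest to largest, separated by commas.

IQR = Q3 − Q1 = 407.00 − 238.00 = 169.00.
Lower fence = Q1 − 1.5·IQR = 238.00 − 253.50 = -15.50.
Upper fence = Q3 + 1.5·IQR = 407.00 + 253.50 = 660.50.
668 > 660.50 → outlier.
943 > 660.50 → outlier.
All remaining values lie within [-15.50, 660.50].

668, 943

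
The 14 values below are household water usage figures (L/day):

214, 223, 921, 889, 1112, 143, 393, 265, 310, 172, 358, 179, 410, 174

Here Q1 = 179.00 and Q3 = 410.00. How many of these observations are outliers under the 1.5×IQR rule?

3

IQR = 231.00; fences at 179.00 − 346.50 = -167.50 and 410.00 + 346.50 = 756.50.
Outside the cutoffs: 889, 921, 1112.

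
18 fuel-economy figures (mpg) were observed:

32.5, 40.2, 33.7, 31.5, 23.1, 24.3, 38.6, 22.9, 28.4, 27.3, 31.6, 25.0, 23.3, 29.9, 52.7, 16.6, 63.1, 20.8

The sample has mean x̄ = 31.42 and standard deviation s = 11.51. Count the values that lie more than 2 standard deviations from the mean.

Cutoffs: x̄ ± 2s = [8.40, 54.44].
Outside the cutoffs: 63.1.

1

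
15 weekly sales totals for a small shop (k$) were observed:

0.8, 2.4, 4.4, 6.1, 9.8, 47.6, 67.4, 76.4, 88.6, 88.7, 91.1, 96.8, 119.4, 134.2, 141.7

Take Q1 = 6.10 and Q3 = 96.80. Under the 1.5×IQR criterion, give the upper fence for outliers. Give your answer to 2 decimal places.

IQR = Q3 − Q1 = 96.80 − 6.10 = 90.70.
Lower fence = Q1 − 1.5·IQR = 6.10 − 136.05 = -129.95.
Upper fence = Q3 + 1.5·IQR = 96.80 + 136.05 = 232.85.

232.85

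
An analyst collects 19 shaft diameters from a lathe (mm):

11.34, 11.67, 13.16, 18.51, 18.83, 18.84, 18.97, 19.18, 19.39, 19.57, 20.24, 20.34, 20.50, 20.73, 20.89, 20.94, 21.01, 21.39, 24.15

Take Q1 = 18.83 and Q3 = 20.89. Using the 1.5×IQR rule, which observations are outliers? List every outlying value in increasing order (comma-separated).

IQR = Q3 − Q1 = 20.89 − 18.83 = 2.06.
Lower fence = Q1 − 1.5·IQR = 18.83 − 3.09 = 15.74.
Upper fence = Q3 + 1.5·IQR = 20.89 + 3.09 = 23.98.
11.34 < 15.74 → outlier.
11.67 < 15.74 → outlier.
13.16 < 15.74 → outlier.
24.15 > 23.98 → outlier.
All remaining values lie within [15.74, 23.98].

11.34, 11.67, 13.16, 24.15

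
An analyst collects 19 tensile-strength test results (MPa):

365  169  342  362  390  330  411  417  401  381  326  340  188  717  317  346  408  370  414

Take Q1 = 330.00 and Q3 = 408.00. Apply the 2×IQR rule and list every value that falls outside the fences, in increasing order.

169, 717

IQR = Q3 − Q1 = 408.00 − 330.00 = 78.00.
Lower fence = Q1 − 2·IQR = 330.00 − 156.00 = 174.00.
Upper fence = Q3 + 2·IQR = 408.00 + 156.00 = 564.00.
169 < 174.00 → outlier.
717 > 564.00 → outlier.
All remaining values lie within [174.00, 564.00].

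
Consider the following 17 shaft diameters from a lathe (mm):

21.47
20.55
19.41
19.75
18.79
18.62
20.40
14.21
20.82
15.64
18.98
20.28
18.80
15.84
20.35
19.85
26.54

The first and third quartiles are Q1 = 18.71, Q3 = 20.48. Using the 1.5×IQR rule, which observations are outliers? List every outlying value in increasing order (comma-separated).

14.21, 15.64, 15.84, 26.54

IQR = Q3 − Q1 = 20.48 − 18.71 = 1.77.
Lower fence = Q1 − 1.5·IQR = 18.71 − 2.655 = 16.055.
Upper fence = Q3 + 1.5·IQR = 20.48 + 2.655 = 23.135.
14.21 < 16.055 → outlier.
15.64 < 16.055 → outlier.
15.84 < 16.055 → outlier.
26.54 > 23.135 → outlier.
All remaining values lie within [16.055, 23.135].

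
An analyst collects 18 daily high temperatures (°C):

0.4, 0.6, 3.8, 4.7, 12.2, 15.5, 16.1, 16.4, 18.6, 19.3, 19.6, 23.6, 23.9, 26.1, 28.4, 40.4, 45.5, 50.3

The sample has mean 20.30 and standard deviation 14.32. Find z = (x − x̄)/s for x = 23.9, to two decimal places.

z = (23.9 − 20.30) / 14.32 = 0.25.

0.25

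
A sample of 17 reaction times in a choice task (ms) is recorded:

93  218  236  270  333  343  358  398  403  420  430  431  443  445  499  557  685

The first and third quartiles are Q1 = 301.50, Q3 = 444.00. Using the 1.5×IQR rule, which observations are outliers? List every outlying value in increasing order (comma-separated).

IQR = Q3 − Q1 = 444.00 − 301.50 = 142.50.
Lower fence = Q1 − 1.5·IQR = 301.50 − 213.75 = 87.75.
Upper fence = Q3 + 1.5·IQR = 444.00 + 213.75 = 657.75.
685 > 657.75 → outlier.
All remaining values lie within [87.75, 657.75].

685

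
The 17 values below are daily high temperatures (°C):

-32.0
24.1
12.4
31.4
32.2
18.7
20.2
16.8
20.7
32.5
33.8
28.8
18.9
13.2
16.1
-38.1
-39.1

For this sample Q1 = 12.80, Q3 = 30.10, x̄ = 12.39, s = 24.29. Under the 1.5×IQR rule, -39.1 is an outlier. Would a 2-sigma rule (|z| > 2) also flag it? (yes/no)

yes

z = (-39.1 − 12.39) / 24.29 = -2.12.
|z| = 2.12 > 2.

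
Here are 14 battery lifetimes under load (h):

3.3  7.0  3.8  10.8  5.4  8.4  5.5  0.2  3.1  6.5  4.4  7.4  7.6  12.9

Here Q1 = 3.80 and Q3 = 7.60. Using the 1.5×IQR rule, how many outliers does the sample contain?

IQR = 3.80; fences at 3.80 − 5.70 = -1.90 and 7.60 + 5.70 = 13.30.
Every value lies within the cutoffs.

0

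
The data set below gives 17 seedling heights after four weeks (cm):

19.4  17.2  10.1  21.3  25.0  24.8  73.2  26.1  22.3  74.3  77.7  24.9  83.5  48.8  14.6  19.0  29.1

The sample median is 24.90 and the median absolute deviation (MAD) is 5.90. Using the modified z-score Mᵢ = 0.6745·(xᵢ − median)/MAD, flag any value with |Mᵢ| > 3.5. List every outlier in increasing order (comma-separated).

|Mᵢ| > 3.5 ⇔ |xᵢ − 24.90| > 3.5·5.90/0.6745 = 30.62.
So outliers lie outside [-5.72, 55.52].
73.2: M = 5.52 → outlier.
74.3: M = 5.65 → outlier.
77.7: M = 6.04 → outlier.
83.5: M = 6.70 → outlier.

73.2, 74.3, 77.7, 83.5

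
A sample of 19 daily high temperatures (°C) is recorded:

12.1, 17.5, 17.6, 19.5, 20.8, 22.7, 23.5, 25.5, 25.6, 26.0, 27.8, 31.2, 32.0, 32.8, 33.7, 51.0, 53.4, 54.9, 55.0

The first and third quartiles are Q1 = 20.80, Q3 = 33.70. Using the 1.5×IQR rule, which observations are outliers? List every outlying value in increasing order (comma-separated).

IQR = Q3 − Q1 = 33.70 − 20.80 = 12.90.
Lower fence = Q1 − 1.5·IQR = 20.80 − 19.35 = 1.45.
Upper fence = Q3 + 1.5·IQR = 33.70 + 19.35 = 53.05.
53.4 > 53.05 → outlier.
54.9 > 53.05 → outlier.
55.0 > 53.05 → outlier.
All remaining values lie within [1.45, 53.05].

53.4, 54.9, 55.0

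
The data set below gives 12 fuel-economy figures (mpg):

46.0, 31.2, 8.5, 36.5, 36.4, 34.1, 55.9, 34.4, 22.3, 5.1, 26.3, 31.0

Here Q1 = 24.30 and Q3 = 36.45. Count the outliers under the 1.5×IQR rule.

IQR = 12.15; fences at 24.30 − 18.225 = 6.075 and 36.45 + 18.225 = 54.675.
Outside the cutoffs: 5.1, 55.9.

2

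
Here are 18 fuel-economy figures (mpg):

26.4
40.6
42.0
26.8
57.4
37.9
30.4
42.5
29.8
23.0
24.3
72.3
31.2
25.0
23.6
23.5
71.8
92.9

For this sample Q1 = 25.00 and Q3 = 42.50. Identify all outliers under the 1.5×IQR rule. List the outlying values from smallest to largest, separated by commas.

IQR = Q3 − Q1 = 42.50 − 25.00 = 17.50.
Lower fence = Q1 − 1.5·IQR = 25.00 − 26.25 = -1.25.
Upper fence = Q3 + 1.5·IQR = 42.50 + 26.25 = 68.75.
71.8 > 68.75 → outlier.
72.3 > 68.75 → outlier.
92.9 > 68.75 → outlier.
All remaining values lie within [-1.25, 68.75].

71.8, 72.3, 92.9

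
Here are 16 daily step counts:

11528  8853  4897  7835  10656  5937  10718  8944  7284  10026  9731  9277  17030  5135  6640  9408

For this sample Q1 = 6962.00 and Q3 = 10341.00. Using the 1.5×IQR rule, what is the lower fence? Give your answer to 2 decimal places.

IQR = Q3 − Q1 = 10341.00 − 6962.00 = 3379.00.
Lower fence = Q1 − 1.5·IQR = 6962.00 − 5068.50 = 1893.50.
Upper fence = Q3 + 1.5·IQR = 10341.00 + 5068.50 = 15409.50.

1893.50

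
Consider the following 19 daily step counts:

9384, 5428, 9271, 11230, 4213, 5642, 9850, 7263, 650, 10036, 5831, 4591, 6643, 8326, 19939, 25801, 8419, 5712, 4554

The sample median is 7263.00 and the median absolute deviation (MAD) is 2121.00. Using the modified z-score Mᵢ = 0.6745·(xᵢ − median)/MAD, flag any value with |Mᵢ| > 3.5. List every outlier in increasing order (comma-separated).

|Mᵢ| > 3.5 ⇔ |xᵢ − 7263.00| > 3.5·2121.00/0.6745 = 11005.93.
So outliers lie outside [-3742.93, 18268.93].
19939: M = 4.03 → outlier.
25801: M = 5.90 → outlier.

19939, 25801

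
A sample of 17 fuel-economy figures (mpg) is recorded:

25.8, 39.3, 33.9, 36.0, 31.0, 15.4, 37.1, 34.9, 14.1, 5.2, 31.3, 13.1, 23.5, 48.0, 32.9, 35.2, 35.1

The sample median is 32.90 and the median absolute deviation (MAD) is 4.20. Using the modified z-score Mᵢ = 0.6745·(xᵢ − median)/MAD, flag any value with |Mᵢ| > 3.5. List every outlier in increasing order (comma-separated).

|Mᵢ| > 3.5 ⇔ |xᵢ − 32.90| > 3.5·4.20/0.6745 = 21.79.
So outliers lie outside [11.11, 54.69].
5.2: M = -4.45 → outlier.

5.2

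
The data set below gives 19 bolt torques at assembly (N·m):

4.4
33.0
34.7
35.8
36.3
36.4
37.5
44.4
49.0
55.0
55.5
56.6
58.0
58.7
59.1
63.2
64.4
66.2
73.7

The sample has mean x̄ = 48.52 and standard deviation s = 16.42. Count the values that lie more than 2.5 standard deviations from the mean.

1

Cutoffs: x̄ ± 2.5s = [7.47, 89.57].
Outside the cutoffs: 4.4.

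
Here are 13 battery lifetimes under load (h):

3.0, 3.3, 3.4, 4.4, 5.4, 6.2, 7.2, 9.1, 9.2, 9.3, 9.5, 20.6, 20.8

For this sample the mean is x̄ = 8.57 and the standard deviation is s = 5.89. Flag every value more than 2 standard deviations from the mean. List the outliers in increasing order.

Cutoffs at x̄ ± 2s: 8.57 ± 2·5.89 = [-3.21, 20.35].
20.6: z = 2.04, |z| > 2 → outlier.
20.8: z = 2.08, |z| > 2 → outlier.
Every other value lies within [-3.21, 20.35].

20.6, 20.8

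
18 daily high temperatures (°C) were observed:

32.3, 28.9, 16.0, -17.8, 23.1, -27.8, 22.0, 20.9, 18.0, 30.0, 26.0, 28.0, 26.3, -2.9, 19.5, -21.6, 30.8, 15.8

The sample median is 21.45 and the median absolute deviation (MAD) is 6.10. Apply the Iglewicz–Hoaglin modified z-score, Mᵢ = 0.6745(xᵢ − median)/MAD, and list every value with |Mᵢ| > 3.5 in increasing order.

-27.8, -21.6, -17.8

|Mᵢ| > 3.5 ⇔ |xᵢ − 21.45| > 3.5·6.10/0.6745 = 31.65.
So outliers lie outside [-10.20, 53.10].
-27.8: M = -5.45 → outlier.
-21.6: M = -4.76 → outlier.
-17.8: M = -4.34 → outlier.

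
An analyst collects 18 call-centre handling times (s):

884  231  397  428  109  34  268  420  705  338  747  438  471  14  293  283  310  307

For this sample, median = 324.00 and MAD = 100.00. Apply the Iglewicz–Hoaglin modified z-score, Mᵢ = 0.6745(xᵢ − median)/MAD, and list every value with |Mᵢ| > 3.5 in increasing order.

|Mᵢ| > 3.5 ⇔ |xᵢ − 324.00| > 3.5·100.00/0.6745 = 518.90.
So outliers lie outside [-194.90, 842.90].
884: M = 3.78 → outlier.

884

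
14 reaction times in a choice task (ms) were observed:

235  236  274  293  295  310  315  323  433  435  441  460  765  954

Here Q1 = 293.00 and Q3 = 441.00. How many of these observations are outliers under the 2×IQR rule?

IQR = 148.00; fences at 293.00 − 296.00 = -3.00 and 441.00 + 296.00 = 737.00.
Outside the cutoffs: 765, 954.

2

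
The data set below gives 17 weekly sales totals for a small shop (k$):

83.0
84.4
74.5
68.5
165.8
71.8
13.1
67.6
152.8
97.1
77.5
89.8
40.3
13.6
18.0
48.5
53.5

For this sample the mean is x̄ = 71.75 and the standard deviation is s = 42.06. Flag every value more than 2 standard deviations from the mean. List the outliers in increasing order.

165.8

Cutoffs at x̄ ± 2s: 71.75 ± 2·42.06 = [-12.37, 155.87].
165.8: z = 2.24, |z| > 2 → outlier.
Every other value lies within [-12.37, 155.87].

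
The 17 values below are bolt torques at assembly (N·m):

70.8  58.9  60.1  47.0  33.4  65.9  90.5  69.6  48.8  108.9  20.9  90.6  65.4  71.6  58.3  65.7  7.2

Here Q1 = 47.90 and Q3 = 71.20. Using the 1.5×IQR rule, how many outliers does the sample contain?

IQR = 23.30; fences at 47.90 − 34.95 = 12.95 and 71.20 + 34.95 = 106.15.
Outside the cutoffs: 7.2, 108.9.

2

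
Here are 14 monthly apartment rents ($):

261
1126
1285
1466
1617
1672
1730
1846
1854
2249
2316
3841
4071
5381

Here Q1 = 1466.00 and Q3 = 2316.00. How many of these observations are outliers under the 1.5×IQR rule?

3

IQR = 850.00; fences at 1466.00 − 1275.00 = 191.00 and 2316.00 + 1275.00 = 3591.00.
Outside the cutoffs: 3841, 4071, 5381.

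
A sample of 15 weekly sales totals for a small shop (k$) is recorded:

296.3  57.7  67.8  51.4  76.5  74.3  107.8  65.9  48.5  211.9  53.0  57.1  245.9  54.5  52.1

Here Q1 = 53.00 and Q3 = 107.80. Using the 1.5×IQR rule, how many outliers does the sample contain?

3

IQR = 54.80; fences at 53.00 − 82.20 = -29.20 and 107.80 + 82.20 = 190.00.
Outside the cutoffs: 211.9, 245.9, 296.3.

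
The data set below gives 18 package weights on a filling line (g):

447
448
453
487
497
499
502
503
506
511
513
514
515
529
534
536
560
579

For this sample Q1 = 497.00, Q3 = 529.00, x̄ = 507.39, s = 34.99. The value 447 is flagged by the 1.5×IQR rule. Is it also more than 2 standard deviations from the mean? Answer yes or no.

no

z = (447 − 507.39) / 34.99 = -1.73.
|z| = 1.73 ≤ 2.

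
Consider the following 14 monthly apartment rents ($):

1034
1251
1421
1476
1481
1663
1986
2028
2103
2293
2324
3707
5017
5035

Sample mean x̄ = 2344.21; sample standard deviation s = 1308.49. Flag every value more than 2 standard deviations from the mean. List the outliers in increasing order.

5017, 5035

Cutoffs at x̄ ± 2s: 2344.21 ± 2·1308.49 = [-272.77, 4961.19].
5017: z = 2.04, |z| > 2 → outlier.
5035: z = 2.06, |z| > 2 → outlier.
Every other value lies within [-272.77, 4961.19].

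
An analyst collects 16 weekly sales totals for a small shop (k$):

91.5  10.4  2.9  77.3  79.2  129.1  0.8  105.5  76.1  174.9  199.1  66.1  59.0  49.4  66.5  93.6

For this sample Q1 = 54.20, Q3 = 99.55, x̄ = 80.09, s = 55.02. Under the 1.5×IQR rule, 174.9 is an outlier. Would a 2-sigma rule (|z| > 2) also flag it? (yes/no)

no

z = (174.9 − 80.09) / 55.02 = 1.72.
|z| = 1.72 ≤ 2.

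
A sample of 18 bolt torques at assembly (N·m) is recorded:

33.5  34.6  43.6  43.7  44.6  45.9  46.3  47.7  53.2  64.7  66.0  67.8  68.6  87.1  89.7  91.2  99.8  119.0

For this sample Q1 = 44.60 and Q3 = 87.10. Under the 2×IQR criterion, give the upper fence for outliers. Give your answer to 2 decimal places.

IQR = Q3 − Q1 = 87.10 − 44.60 = 42.50.
Lower fence = Q1 − 2·IQR = 44.60 − 85.00 = -40.40.
Upper fence = Q3 + 2·IQR = 87.10 + 85.00 = 172.10.

172.10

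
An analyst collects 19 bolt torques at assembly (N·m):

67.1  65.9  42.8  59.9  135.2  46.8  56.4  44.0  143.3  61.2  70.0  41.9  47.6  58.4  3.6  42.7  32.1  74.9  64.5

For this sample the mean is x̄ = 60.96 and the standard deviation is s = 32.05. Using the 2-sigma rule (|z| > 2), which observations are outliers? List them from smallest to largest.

135.2, 143.3

Cutoffs at x̄ ± 2s: 60.96 ± 2·32.05 = [-3.14, 125.06].
135.2: z = 2.32, |z| > 2 → outlier.
143.3: z = 2.57, |z| > 2 → outlier.
Every other value lies within [-3.14, 125.06].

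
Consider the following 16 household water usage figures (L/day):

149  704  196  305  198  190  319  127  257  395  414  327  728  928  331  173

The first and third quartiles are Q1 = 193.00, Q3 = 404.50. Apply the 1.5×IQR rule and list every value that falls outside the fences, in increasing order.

728, 928

IQR = Q3 − Q1 = 404.50 − 193.00 = 211.50.
Lower fence = Q1 − 1.5·IQR = 193.00 − 317.25 = -124.25.
Upper fence = Q3 + 1.5·IQR = 404.50 + 317.25 = 721.75.
728 > 721.75 → outlier.
928 > 721.75 → outlier.
All remaining values lie within [-124.25, 721.75].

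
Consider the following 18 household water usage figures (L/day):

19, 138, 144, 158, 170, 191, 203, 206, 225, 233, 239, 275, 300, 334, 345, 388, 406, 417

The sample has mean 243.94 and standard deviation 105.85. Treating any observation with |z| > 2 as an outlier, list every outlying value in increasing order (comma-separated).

19

Cutoffs at x̄ ± 2s: 243.94 ± 2·105.85 = [32.24, 455.64].
19: z = -2.13, |z| > 2 → outlier.
Every other value lies within [32.24, 455.64].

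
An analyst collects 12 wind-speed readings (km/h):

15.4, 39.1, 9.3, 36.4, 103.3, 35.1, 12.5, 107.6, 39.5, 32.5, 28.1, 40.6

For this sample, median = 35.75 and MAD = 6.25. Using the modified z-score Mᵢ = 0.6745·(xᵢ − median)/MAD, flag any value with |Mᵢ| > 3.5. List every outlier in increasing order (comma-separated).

103.3, 107.6

|Mᵢ| > 3.5 ⇔ |xᵢ − 35.75| > 3.5·6.25/0.6745 = 32.43.
So outliers lie outside [3.32, 68.18].
103.3: M = 7.29 → outlier.
107.6: M = 7.75 → outlier.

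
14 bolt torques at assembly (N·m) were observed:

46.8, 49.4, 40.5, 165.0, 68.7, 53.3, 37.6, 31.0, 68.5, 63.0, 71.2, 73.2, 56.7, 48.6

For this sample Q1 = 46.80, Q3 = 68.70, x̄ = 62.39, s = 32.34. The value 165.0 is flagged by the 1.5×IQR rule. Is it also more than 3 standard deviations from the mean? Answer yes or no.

z = (165.0 − 62.39) / 32.34 = 3.17.
|z| = 3.17 > 3.

yes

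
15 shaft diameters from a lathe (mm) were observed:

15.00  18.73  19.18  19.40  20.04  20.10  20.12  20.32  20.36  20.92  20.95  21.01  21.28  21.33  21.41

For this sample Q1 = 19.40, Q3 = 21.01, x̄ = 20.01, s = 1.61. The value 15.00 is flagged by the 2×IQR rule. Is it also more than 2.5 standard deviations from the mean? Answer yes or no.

yes

z = (15.00 − 20.01) / 1.61 = -3.11.
|z| = 3.11 > 2.5.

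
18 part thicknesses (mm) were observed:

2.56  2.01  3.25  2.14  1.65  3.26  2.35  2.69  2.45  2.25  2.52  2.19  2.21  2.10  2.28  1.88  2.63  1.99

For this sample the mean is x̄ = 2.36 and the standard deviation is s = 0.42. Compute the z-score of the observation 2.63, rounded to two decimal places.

z = (2.63 − 2.36) / 0.42 = 0.64.

0.64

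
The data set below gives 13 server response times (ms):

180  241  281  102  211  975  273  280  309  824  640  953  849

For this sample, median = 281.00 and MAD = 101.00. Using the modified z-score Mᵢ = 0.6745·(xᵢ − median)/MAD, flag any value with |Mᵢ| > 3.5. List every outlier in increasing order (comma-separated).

|Mᵢ| > 3.5 ⇔ |xᵢ − 281.00| > 3.5·101.00/0.6745 = 524.09.
So outliers lie outside [-243.09, 805.09].
824: M = 3.63 → outlier.
849: M = 3.79 → outlier.
953: M = 4.49 → outlier.
975: M = 4.63 → outlier.

824, 849, 953, 975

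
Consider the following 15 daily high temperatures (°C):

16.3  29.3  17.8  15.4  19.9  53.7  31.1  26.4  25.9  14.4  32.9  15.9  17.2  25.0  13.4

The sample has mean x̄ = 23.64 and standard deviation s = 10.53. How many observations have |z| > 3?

0

Cutoffs: x̄ ± 3s = [-7.95, 55.23].
Every value lies within the cutoffs.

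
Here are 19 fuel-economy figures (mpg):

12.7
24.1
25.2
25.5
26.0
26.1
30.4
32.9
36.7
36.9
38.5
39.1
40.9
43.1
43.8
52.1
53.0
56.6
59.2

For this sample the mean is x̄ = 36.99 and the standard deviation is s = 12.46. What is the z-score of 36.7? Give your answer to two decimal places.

z = (36.7 − 36.99) / 12.46 = -0.02.

-0.02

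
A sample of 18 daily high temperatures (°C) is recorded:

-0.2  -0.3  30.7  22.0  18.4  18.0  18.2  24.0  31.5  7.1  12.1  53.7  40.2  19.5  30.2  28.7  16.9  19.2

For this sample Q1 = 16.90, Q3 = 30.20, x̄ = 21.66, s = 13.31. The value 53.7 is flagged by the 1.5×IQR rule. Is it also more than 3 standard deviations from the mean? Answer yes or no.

z = (53.7 − 21.66) / 13.31 = 2.41.
|z| = 2.41 ≤ 3.

no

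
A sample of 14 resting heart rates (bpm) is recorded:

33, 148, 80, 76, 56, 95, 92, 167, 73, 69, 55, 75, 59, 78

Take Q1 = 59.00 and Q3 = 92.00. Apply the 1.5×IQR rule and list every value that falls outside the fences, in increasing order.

IQR = Q3 − Q1 = 92.00 − 59.00 = 33.00.
Lower fence = Q1 − 1.5·IQR = 59.00 − 49.50 = 9.50.
Upper fence = Q3 + 1.5·IQR = 92.00 + 49.50 = 141.50.
148 > 141.50 → outlier.
167 > 141.50 → outlier.
All remaining values lie within [9.50, 141.50].

148, 167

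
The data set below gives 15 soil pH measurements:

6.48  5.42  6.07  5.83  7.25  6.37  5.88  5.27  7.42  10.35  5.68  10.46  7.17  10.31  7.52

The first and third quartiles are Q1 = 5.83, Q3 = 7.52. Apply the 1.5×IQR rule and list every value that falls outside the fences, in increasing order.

10.31, 10.35, 10.46

IQR = Q3 − Q1 = 7.52 − 5.83 = 1.69.
Lower fence = Q1 − 1.5·IQR = 5.83 − 2.535 = 3.295.
Upper fence = Q3 + 1.5·IQR = 7.52 + 2.535 = 10.055.
10.31 > 10.055 → outlier.
10.35 > 10.055 → outlier.
10.46 > 10.055 → outlier.
All remaining values lie within [3.295, 10.055].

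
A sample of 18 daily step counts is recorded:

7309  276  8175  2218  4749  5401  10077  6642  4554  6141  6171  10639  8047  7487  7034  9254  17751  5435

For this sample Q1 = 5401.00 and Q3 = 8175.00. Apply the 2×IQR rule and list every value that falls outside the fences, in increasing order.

IQR = Q3 − Q1 = 8175.00 − 5401.00 = 2774.00.
Lower fence = Q1 − 2·IQR = 5401.00 − 5548.00 = -147.00.
Upper fence = Q3 + 2·IQR = 8175.00 + 5548.00 = 13723.00.
17751 > 13723.00 → outlier.
All remaining values lie within [-147.00, 13723.00].

17751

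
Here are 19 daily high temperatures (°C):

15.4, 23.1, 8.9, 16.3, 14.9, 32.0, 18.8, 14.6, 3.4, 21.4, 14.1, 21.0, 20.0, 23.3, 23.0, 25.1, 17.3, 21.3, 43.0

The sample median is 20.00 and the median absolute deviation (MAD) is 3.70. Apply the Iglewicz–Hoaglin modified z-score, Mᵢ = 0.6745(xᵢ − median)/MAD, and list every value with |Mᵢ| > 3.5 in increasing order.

43.0

|Mᵢ| > 3.5 ⇔ |xᵢ − 20.00| > 3.5·3.70/0.6745 = 19.20.
So outliers lie outside [0.80, 39.20].
43.0: M = 4.19 → outlier.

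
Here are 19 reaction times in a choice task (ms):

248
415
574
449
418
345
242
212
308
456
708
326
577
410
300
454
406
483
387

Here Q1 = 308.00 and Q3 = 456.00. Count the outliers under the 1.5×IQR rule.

IQR = 148.00; fences at 308.00 − 222.00 = 86.00 and 456.00 + 222.00 = 678.00.
Outside the cutoffs: 708.

1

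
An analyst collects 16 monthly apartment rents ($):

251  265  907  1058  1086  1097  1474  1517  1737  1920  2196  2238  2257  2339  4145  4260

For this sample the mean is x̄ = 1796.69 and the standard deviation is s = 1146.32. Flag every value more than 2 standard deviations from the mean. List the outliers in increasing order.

Cutoffs at x̄ ± 2s: 1796.69 ± 2·1146.32 = [-495.95, 4089.33].
4145: z = 2.05, |z| > 2 → outlier.
4260: z = 2.15, |z| > 2 → outlier.
Every other value lies within [-495.95, 4089.33].

4145, 4260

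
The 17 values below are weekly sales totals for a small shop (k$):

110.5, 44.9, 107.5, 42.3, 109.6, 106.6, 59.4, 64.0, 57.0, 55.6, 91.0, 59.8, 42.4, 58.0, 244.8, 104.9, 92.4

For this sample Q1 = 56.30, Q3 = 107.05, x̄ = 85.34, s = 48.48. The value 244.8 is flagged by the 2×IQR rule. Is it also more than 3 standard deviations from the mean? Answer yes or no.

yes

z = (244.8 − 85.34) / 48.48 = 3.29.
|z| = 3.29 > 3.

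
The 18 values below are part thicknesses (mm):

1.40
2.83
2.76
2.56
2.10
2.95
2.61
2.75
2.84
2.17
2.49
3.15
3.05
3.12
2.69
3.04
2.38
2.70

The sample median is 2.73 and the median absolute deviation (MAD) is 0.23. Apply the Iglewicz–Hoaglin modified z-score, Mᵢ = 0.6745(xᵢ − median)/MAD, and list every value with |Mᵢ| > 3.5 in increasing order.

1.40

|Mᵢ| > 3.5 ⇔ |xᵢ − 2.73| > 3.5·0.23/0.6745 = 1.19.
So outliers lie outside [1.54, 3.92].
1.40: M = -3.90 → outlier.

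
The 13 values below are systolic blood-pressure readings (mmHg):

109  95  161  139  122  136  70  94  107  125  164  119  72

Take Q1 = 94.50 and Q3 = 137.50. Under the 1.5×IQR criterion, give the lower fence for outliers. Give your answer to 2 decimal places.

30.00

IQR = Q3 − Q1 = 137.50 − 94.50 = 43.00.
Lower fence = Q1 − 1.5·IQR = 94.50 − 64.50 = 30.00.
Upper fence = Q3 + 1.5·IQR = 137.50 + 64.50 = 202.00.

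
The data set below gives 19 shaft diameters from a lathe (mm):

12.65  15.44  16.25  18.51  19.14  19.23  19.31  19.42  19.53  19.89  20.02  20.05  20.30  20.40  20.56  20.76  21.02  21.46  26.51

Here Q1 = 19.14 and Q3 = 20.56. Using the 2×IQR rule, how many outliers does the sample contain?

4

IQR = 1.42; fences at 19.14 − 2.84 = 16.30 and 20.56 + 2.84 = 23.40.
Outside the cutoffs: 12.65, 15.44, 16.25, 26.51.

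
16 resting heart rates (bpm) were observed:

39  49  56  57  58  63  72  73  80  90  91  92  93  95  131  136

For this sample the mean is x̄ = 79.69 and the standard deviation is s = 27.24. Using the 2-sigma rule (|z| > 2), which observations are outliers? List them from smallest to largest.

136

Cutoffs at x̄ ± 2s: 79.69 ± 2·27.24 = [25.21, 134.17].
136: z = 2.07, |z| > 2 → outlier.
Every other value lies within [25.21, 134.17].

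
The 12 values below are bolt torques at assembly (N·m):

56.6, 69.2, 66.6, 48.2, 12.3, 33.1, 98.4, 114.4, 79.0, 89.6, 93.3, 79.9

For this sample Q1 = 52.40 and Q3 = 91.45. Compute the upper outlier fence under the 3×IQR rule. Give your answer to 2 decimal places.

IQR = Q3 − Q1 = 91.45 − 52.40 = 39.05.
Lower fence = Q1 − 3·IQR = 52.40 − 117.15 = -64.75.
Upper fence = Q3 + 3·IQR = 91.45 + 117.15 = 208.60.

208.60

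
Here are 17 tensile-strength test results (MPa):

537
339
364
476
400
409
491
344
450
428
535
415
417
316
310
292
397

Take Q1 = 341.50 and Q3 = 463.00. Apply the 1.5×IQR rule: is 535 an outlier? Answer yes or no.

no

IQR = Q3 − Q1 = 463.00 − 341.50 = 121.50.
Lower fence = Q1 − 1.5·IQR = 341.50 − 182.25 = 159.25.
Upper fence = Q3 + 1.5·IQR = 463.00 + 182.25 = 645.25.
535 lies within [159.25, 645.25].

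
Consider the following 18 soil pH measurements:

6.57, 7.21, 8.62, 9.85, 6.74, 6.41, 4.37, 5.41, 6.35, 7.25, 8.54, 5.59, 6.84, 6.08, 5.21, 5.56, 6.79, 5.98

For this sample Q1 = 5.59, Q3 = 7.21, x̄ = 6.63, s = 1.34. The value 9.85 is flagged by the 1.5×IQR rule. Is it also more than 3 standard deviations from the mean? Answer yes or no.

z = (9.85 − 6.63) / 1.34 = 2.40.
|z| = 2.40 ≤ 3.

no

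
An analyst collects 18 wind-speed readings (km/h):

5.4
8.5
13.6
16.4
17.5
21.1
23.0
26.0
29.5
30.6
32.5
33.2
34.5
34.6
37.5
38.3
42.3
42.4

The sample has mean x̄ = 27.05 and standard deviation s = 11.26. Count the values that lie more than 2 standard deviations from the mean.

Cutoffs: x̄ ± 2s = [4.53, 49.57].
Every value lies within the cutoffs.

0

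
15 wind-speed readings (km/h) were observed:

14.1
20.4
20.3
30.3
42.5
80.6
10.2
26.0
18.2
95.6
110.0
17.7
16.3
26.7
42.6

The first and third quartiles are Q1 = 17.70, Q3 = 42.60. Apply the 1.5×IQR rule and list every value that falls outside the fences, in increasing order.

80.6, 95.6, 110.0

IQR = Q3 − Q1 = 42.60 − 17.70 = 24.90.
Lower fence = Q1 − 1.5·IQR = 17.70 − 37.35 = -19.65.
Upper fence = Q3 + 1.5·IQR = 42.60 + 37.35 = 79.95.
80.6 > 79.95 → outlier.
95.6 > 79.95 → outlier.
110.0 > 79.95 → outlier.
All remaining values lie within [-19.65, 79.95].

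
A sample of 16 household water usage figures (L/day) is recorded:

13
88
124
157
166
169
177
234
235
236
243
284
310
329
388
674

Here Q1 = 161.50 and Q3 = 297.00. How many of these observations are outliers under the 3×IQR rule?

IQR = 135.50; fences at 161.50 − 406.50 = -245.00 and 297.00 + 406.50 = 703.50.
Every value lies within the cutoffs.

0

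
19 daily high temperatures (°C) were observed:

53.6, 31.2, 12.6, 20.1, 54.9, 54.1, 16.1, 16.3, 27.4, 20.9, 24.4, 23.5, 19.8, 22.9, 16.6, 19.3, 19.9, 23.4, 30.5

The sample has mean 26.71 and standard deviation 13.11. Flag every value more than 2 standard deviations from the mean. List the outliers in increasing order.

53.6, 54.1, 54.9

Cutoffs at x̄ ± 2s: 26.71 ± 2·13.11 = [0.49, 52.93].
53.6: z = 2.05, |z| > 2 → outlier.
54.1: z = 2.09, |z| > 2 → outlier.
54.9: z = 2.15, |z| > 2 → outlier.
Every other value lies within [0.49, 52.93].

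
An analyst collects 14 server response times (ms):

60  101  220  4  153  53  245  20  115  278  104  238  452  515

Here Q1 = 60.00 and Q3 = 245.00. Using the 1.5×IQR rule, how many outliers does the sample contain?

0

IQR = 185.00; fences at 60.00 − 277.50 = -217.50 and 245.00 + 277.50 = 522.50.
Every value lies within the cutoffs.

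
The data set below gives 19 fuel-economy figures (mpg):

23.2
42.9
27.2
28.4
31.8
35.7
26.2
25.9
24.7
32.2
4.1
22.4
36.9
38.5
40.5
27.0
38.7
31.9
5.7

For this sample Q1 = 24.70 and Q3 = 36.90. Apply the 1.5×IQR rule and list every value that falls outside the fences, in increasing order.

IQR = Q3 − Q1 = 36.90 − 24.70 = 12.20.
Lower fence = Q1 − 1.5·IQR = 24.70 − 18.30 = 6.40.
Upper fence = Q3 + 1.5·IQR = 36.90 + 18.30 = 55.20.
4.1 < 6.40 → outlier.
5.7 < 6.40 → outlier.
All remaining values lie within [6.40, 55.20].

4.1, 5.7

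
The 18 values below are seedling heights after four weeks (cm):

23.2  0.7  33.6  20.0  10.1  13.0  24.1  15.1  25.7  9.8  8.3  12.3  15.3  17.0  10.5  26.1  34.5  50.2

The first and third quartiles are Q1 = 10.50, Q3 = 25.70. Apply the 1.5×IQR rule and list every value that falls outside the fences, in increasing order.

IQR = Q3 − Q1 = 25.70 − 10.50 = 15.20.
Lower fence = Q1 − 1.5·IQR = 10.50 − 22.80 = -12.30.
Upper fence = Q3 + 1.5·IQR = 25.70 + 22.80 = 48.50.
50.2 > 48.50 → outlier.
All remaining values lie within [-12.30, 48.50].

50.2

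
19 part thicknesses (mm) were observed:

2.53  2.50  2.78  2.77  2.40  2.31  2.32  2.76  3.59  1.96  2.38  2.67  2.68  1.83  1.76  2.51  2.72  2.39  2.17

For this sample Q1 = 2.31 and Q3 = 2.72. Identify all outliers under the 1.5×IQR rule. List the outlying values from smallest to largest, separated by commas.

IQR = Q3 − Q1 = 2.72 − 2.31 = 0.41.
Lower fence = Q1 − 1.5·IQR = 2.31 − 0.615 = 1.695.
Upper fence = Q3 + 1.5·IQR = 2.72 + 0.615 = 3.335.
3.59 > 3.335 → outlier.
All remaining values lie within [1.695, 3.335].

3.59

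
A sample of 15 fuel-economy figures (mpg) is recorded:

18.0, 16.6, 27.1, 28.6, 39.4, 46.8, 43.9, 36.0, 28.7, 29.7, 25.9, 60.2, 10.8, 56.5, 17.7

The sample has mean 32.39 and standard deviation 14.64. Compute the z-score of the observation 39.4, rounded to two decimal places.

0.48

z = (39.4 − 32.39) / 14.64 = 0.48.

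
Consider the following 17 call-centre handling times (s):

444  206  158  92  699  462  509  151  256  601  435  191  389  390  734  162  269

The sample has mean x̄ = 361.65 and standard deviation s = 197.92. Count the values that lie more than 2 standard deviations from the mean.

Cutoffs: x̄ ± 2s = [-34.19, 757.49].
Every value lies within the cutoffs.

0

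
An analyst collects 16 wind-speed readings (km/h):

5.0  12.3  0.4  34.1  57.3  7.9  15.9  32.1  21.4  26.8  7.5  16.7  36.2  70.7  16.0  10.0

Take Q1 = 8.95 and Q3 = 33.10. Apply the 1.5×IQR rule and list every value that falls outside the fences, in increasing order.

70.7

IQR = Q3 − Q1 = 33.10 − 8.95 = 24.15.
Lower fence = Q1 − 1.5·IQR = 8.95 − 36.225 = -27.275.
Upper fence = Q3 + 1.5·IQR = 33.10 + 36.225 = 69.325.
70.7 > 69.325 → outlier.
All remaining values lie within [-27.275, 69.325].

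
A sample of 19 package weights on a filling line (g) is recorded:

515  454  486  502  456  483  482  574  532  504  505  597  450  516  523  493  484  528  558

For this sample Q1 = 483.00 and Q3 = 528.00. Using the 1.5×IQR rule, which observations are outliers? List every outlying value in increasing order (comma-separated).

597

IQR = Q3 − Q1 = 528.00 − 483.00 = 45.00.
Lower fence = Q1 − 1.5·IQR = 483.00 − 67.50 = 415.50.
Upper fence = Q3 + 1.5·IQR = 528.00 + 67.50 = 595.50.
597 > 595.50 → outlier.
All remaining values lie within [415.50, 595.50].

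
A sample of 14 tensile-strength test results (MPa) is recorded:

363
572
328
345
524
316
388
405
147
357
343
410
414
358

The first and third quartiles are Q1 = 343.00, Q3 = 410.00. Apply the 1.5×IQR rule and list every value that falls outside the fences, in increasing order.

IQR = Q3 − Q1 = 410.00 − 343.00 = 67.00.
Lower fence = Q1 − 1.5·IQR = 343.00 − 100.50 = 242.50.
Upper fence = Q3 + 1.5·IQR = 410.00 + 100.50 = 510.50.
147 < 242.50 → outlier.
524 > 510.50 → outlier.
572 > 510.50 → outlier.
All remaining values lie within [242.50, 510.50].

147, 524, 572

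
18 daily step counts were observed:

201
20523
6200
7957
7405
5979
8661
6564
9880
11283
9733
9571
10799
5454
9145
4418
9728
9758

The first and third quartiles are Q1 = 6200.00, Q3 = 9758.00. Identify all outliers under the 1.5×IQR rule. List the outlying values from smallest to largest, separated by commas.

201, 20523

IQR = Q3 − Q1 = 9758.00 − 6200.00 = 3558.00.
Lower fence = Q1 − 1.5·IQR = 6200.00 − 5337.00 = 863.00.
Upper fence = Q3 + 1.5·IQR = 9758.00 + 5337.00 = 15095.00.
201 < 863.00 → outlier.
20523 > 15095.00 → outlier.
All remaining values lie within [863.00, 15095.00].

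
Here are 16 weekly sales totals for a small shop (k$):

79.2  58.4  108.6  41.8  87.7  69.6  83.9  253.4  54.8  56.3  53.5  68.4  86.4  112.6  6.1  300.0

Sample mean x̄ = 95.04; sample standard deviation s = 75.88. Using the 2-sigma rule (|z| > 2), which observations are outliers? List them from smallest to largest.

253.4, 300.0

Cutoffs at x̄ ± 2s: 95.04 ± 2·75.88 = [-56.72, 246.80].
253.4: z = 2.09, |z| > 2 → outlier.
300.0: z = 2.70, |z| > 2 → outlier.
Every other value lies within [-56.72, 246.80].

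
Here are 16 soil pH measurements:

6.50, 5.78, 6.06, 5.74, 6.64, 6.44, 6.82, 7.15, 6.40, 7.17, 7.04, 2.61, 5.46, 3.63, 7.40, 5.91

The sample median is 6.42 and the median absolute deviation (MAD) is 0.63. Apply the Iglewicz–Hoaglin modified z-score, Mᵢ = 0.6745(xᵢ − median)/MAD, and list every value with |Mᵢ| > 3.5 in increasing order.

|Mᵢ| > 3.5 ⇔ |xᵢ − 6.42| > 3.5·0.63/0.6745 = 3.27.
So outliers lie outside [3.15, 9.69].
2.61: M = -4.08 → outlier.

2.61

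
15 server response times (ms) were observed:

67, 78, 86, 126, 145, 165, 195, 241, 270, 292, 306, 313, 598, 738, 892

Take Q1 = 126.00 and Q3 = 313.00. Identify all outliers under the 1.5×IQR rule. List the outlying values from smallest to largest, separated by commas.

598, 738, 892

IQR = Q3 − Q1 = 313.00 − 126.00 = 187.00.
Lower fence = Q1 − 1.5·IQR = 126.00 − 280.50 = -154.50.
Upper fence = Q3 + 1.5·IQR = 313.00 + 280.50 = 593.50.
598 > 593.50 → outlier.
738 > 593.50 → outlier.
892 > 593.50 → outlier.
All remaining values lie within [-154.50, 593.50].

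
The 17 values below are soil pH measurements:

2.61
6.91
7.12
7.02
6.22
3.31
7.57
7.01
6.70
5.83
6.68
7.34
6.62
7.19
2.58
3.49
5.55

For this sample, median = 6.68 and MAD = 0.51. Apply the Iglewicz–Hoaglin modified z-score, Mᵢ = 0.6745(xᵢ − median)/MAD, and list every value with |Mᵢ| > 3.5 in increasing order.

2.58, 2.61, 3.31, 3.49

|Mᵢ| > 3.5 ⇔ |xᵢ − 6.68| > 3.5·0.51/0.6745 = 2.65.
So outliers lie outside [4.03, 9.33].
2.58: M = -5.42 → outlier.
2.61: M = -5.38 → outlier.
3.31: M = -4.46 → outlier.
3.49: M = -4.22 → outlier.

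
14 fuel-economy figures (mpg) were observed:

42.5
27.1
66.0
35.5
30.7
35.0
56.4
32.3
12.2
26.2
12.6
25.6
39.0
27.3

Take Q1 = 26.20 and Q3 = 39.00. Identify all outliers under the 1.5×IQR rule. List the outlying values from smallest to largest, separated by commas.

66.0

IQR = Q3 − Q1 = 39.00 − 26.20 = 12.80.
Lower fence = Q1 − 1.5·IQR = 26.20 − 19.20 = 7.00.
Upper fence = Q3 + 1.5·IQR = 39.00 + 19.20 = 58.20.
66.0 > 58.20 → outlier.
All remaining values lie within [7.00, 58.20].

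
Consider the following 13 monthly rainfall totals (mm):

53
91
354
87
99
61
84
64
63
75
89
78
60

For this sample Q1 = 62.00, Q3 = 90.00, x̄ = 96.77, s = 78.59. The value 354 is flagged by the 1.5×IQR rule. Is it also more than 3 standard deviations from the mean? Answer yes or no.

yes

z = (354 − 96.77) / 78.59 = 3.27.
|z| = 3.27 > 3.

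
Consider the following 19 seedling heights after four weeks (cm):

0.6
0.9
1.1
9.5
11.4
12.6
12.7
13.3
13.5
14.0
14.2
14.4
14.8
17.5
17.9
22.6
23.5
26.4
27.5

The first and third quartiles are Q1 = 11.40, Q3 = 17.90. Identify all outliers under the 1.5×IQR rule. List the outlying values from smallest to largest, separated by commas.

0.6, 0.9, 1.1

IQR = Q3 − Q1 = 17.90 − 11.40 = 6.50.
Lower fence = Q1 − 1.5·IQR = 11.40 − 9.75 = 1.65.
Upper fence = Q3 + 1.5·IQR = 17.90 + 9.75 = 27.65.
0.6 < 1.65 → outlier.
0.9 < 1.65 → outlier.
1.1 < 1.65 → outlier.
All remaining values lie within [1.65, 27.65].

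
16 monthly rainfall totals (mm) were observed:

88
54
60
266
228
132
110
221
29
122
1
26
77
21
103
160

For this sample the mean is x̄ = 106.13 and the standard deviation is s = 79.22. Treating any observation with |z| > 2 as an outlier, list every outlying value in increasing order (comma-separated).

Cutoffs at x̄ ± 2s: 106.13 ± 2·79.22 = [-52.31, 264.57].
266: z = 2.02, |z| > 2 → outlier.
Every other value lies within [-52.31, 264.57].

266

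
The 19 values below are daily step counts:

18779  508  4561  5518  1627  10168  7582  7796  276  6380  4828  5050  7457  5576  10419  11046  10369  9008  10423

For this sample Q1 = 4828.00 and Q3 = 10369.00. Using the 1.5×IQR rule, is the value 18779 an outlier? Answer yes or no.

yes

IQR = Q3 − Q1 = 10369.00 − 4828.00 = 5541.00.
Lower fence = Q1 − 1.5·IQR = 4828.00 − 8311.50 = -3483.50.
Upper fence = Q3 + 1.5·IQR = 10369.00 + 8311.50 = 18680.50.
18779 lies above the upper fence.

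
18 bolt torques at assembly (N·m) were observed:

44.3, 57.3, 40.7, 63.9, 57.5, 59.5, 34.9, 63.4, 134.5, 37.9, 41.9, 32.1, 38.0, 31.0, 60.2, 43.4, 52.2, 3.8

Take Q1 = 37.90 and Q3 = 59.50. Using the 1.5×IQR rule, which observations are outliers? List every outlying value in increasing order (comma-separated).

IQR = Q3 − Q1 = 59.50 − 37.90 = 21.60.
Lower fence = Q1 − 1.5·IQR = 37.90 − 32.40 = 5.50.
Upper fence = Q3 + 1.5·IQR = 59.50 + 32.40 = 91.90.
3.8 < 5.50 → outlier.
134.5 > 91.90 → outlier.
All remaining values lie within [5.50, 91.90].

3.8, 134.5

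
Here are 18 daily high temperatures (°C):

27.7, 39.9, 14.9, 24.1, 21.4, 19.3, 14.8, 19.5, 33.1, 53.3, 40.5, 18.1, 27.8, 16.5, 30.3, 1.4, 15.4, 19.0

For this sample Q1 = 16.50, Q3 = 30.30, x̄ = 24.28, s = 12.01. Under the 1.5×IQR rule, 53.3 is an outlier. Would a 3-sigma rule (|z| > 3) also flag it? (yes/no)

z = (53.3 − 24.28) / 12.01 = 2.42.
|z| = 2.42 ≤ 3.

no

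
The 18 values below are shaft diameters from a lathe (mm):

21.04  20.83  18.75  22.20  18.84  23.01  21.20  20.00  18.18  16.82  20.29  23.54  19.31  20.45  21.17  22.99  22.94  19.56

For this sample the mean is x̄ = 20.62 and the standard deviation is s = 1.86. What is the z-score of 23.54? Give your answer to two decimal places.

1.57

z = (23.54 − 20.62) / 1.86 = 1.57.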